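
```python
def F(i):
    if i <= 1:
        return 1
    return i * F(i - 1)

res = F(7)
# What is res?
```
Call trace:
F(i=7)
  F(i=6)
    F(i=5)
      F(i=4)
        F(i=3)
          F(i=2)
            F(i=1)
            -> return 1
          -> return 2
        -> return 6
      -> return 24
    -> return 120
  -> return 720
-> return 5040

Final answer: 5040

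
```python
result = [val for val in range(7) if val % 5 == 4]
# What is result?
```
Trace:
  val=0
  val=1
  val=2
  val=3
  val=4
  val=5
  val=6
  result=[4]

Final answer: [4]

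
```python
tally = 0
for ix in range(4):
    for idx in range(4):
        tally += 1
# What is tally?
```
Trace:
  tally=0
  tally=1, ix=0, idx=0
  tally=2, ix=0, idx=1
  tally=3, ix=0, idx=2
  tally=4, ix=0, idx=3
  tally=5, ix=1, idx=0
  tally=6, ix=1, idx=1
  tally=7, ix=1, idx=2
  tally=8, ix=1, idx=3
  tally=9, ix=2, idx=0
  tally=10, ix=2, idx=1
  tally=11, ix=2, idx=2
  tally=12, ix=2, idx=3
  tally=13, ix=3, idx=0
  tally=14, ix=3, idx=1
  tally=15, ix=3, idx=2
  tally=16, ix=3, idx=3

Final answer: 16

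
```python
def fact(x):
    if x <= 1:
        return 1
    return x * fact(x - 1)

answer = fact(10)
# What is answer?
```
Call trace:
fact(x=10)
  fact(x=9)
    fact(x=8)
      fact(x=7)
        fact(x=6)
          fact(x=5)
            fact(x=4)
              fact(x=3)
                fact(x=2)
                  fact(x=1)
                  -> return 1
                -> return 2
              -> return 6
            -> return 24
          -> return 120
        -> return 720
      -> return 5040
    -> return 40320
  -> return 362880
-> return 3628800

Final answer: 3628800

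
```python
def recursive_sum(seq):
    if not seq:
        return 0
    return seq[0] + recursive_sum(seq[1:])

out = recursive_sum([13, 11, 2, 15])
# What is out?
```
Call trace:
recursive_sum(seq=[13, 11, 2, 15])
  recursive_sum(seq=[11, 2, 15])
    recursive_sum(seq=[2, 15])
      recursive_sum(seq=[15])
        recursive_sum(seq=[])
        -> return 0
      -> return 15
    -> return 17
  -> return 28
-> return 41

Final answer: 41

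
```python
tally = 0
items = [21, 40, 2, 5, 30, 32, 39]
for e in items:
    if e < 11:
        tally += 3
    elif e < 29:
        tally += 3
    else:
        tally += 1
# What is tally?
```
Trace:
  tally=0
  tally=3, e=21
  tally=4, e=40
  tally=7, e=2
  tally=10, e=5
  tally=11, e=30
  tally=12, e=32
  tally=13, e=39

Final answer: 13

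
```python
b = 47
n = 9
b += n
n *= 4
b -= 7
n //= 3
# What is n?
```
Trace:
  b=47
  b=47, n=9
  b=56, n=9
  b=56, n=36
  b=49, n=36
  b=49, n=12

Final answer: 12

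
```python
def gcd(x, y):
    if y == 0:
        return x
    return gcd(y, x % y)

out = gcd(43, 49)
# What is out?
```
Call trace:
gcd(x=43, y=49)
  gcd(x=49, y=43)
    gcd(x=43, y=6)
      gcd(x=6, y=1)
        gcd(x=1, y=0)
        -> return 1
      -> return 1
    -> return 1
  -> return 1
-> return 1

Final answer: 1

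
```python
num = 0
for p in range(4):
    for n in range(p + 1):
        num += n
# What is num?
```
Trace:
  num=0
  num=0, p=0, n=0
  num=0, p=1, n=0
  num=1, p=1, n=1
  num=1, p=2, n=0
  num=2, p=2, n=1
  num=4, p=2, n=2
  num=4, p=3, n=0
  num=5, p=3, n=1
  num=7, p=3, n=2
  num=10, p=3, n=3

Final answer: 10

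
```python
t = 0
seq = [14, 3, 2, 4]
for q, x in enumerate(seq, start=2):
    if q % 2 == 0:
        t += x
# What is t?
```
Trace:
  t=0
  t=14, q=2, x=14
  t=14, q=3, x=3
  t=16, q=4, x=2
  t=16, q=5, x=4

Final answer: 16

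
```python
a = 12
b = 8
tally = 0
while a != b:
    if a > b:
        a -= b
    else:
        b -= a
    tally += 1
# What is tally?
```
Trace:
  a=12
  a=12, b=8
  a=12, b=8, tally=0
  a=4, b=8, tally=1
  a=4, b=4, tally=2

Final answer: 2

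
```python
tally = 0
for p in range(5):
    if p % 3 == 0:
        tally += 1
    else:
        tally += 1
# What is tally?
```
Trace:
  tally=0
  tally=1, p=0
  tally=2, p=1
  tally=3, p=2
  tally=4, p=3
  tally=5, p=4

Final answer: 5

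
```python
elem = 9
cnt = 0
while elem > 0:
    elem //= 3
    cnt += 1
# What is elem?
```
Trace:
  elem=9
  elem=9, cnt=0
  elem=3, cnt=1
  elem=1, cnt=2
  elem=0, cnt=3

Final answer: 0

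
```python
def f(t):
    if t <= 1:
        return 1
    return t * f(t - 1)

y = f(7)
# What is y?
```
Call trace:
f(t=7)
  f(t=6)
    f(t=5)
      f(t=4)
        f(t=3)
          f(t=2)
            f(t=1)
            -> return 1
          -> return 2
        -> return 6
      -> return 24
    -> return 120
  -> return 720
-> return 5040

Final answer: 5040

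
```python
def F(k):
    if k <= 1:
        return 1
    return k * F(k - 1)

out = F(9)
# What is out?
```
Call trace:
F(k=9)
  F(k=8)
    F(k=7)
      F(k=6)
        F(k=5)
          F(k=4)
            F(k=3)
              F(k=2)
                F(k=1)
                -> return 1
              -> return 2
            -> return 6
          -> return 24
        -> return 120
      -> return 720
    -> return 5040
  -> return 40320
-> return 362880

Final answer: 362880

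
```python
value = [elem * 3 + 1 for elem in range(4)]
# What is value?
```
Trace:
  elem=0
  elem=1
  elem=2
  elem=3
  value=[1, 4, 7, 10]

Final answer: [1, 4, 7, 10]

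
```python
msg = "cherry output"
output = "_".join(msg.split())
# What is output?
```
Trace:
  msg='cherry output'
  msg='cherry output', output='cherry_output'

Final answer: 'cherry_output'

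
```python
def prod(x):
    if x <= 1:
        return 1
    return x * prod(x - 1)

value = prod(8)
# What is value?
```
Call trace:
prod(x=8)
  prod(x=7)
    prod(x=6)
      prod(x=5)
        prod(x=4)
          prod(x=3)
            prod(x=2)
              prod(x=1)
              -> return 1
            -> return 2
          -> return 6
        -> return 24
      -> return 120
    -> return 720
  -> return 5040
-> return 40320

Final answer: 40320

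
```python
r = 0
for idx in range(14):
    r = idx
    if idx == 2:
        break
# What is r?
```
Trace:
  r=0
  r=0, idx=0
  r=1, idx=1
  r=2, idx=2

Final answer: 2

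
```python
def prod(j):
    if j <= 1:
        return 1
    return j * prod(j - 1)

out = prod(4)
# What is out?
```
Call trace:
prod(j=4)
  prod(j=3)
    prod(j=2)
      prod(j=1)
      -> return 1
    -> return 2
  -> return 6
-> return 24

Final answer: 24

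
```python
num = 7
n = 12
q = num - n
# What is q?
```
Trace:
  num=7
  num=7, n=12
  num=7, n=12, q=-5

Final answer: -5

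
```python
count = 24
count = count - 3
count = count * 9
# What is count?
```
Trace:
  count=24
  count=21
  count=189

Final answer: 189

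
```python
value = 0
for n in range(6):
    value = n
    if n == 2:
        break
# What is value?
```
Trace:
  value=0
  value=0, n=0
  value=1, n=1
  value=2, n=2

Final answer: 2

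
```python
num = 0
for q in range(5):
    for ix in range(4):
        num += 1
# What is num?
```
Trace:
  num=0
  num=1, q=0, ix=0
  num=2, q=0, ix=1
  num=3, q=0, ix=2
  num=4, q=0, ix=3
  num=5, q=1, ix=0
  num=6, q=1, ix=1
  num=7, q=1, ix=2
  num=8, q=1, ix=3
  num=9, q=2, ix=0
  num=10, q=2, ix=1
  num=11, q=2, ix=2
  num=12, q=2, ix=3
  num=13, q=3, ix=0
  num=14, q=3, ix=1
  num=15, q=3, ix=2
  num=16, q=3, ix=3
  num=17, q=4, ix=0
  num=18, q=4, ix=1
  num=19, q=4, ix=2
  num=20, q=4, ix=3

Final answer: 20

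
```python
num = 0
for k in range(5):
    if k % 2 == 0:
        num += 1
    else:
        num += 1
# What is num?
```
Trace:
  num=0
  num=1, k=0
  num=2, k=1
  num=3, k=2
  num=4, k=3
  num=5, k=4

Final answer: 5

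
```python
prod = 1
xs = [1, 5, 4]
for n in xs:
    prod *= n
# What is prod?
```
Trace:
  prod=1
  prod=1, n=1
  prod=5, n=5
  prod=20, n=4

Final answer: 20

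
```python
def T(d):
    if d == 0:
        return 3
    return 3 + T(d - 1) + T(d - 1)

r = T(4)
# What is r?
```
Call trace (a repeated sub-call is expanded the first time; later identical calls just restate its return value):
T(d=4)
  T(d=3)
    T(d=2)
      T(d=1)
        T(d=0)
        -> return 3
        T(d=0)
        -> return 3
      -> return 9
      T(d=1) -> return 9  (same call as traced above)
    -> return 21
    T(d=2) -> return 21  (same call as traced above)
  -> return 45
  T(d=3) -> return 45  (same call as traced above)
-> return 93

Final answer: 93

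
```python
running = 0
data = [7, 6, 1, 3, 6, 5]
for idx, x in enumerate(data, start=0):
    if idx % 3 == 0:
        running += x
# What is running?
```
Trace:
  running=0
  running=7, idx=0, x=7
  running=7, idx=1, x=6
  running=7, idx=2, x=1
  running=10, idx=3, x=3
  running=10, idx=4, x=6
  running=10, idx=5, x=5

Final answer: 10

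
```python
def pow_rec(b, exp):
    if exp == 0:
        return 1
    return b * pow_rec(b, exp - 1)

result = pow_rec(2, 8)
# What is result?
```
Call trace:
pow_rec(b=2, exp=8)
  pow_rec(b=2, exp=7)
    pow_rec(b=2, exp=6)
      pow_rec(b=2, exp=5)
        pow_rec(b=2, exp=4)
          pow_rec(b=2, exp=3)
            pow_rec(b=2, exp=2)
              pow_rec(b=2, exp=1)
                pow_rec(b=2, exp=0)
                -> return 1
              -> return 2
            -> return 4
          -> return 8
        -> return 16
      -> return 32
    -> return 64
  -> return 128
-> return 256

Final answer: 256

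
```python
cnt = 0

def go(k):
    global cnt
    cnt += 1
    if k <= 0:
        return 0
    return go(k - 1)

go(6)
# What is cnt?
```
Call trace:
go(k=6)
  go(k=5)
    go(k=4)
      go(k=3)
        go(k=2)
          go(k=1)
            go(k=0)
            -> return 0
          -> return 0
        -> return 0
      -> return 0
    -> return 0
  -> return 0
-> return 0

cnt is incremented once per call. go is entered once for each k = 6, 5, 4, 3, 2, 1, 0 (the k <= 0 call returns without recursing), i.e. 6 + 1 calls.
cnt = 7

Final answer: 7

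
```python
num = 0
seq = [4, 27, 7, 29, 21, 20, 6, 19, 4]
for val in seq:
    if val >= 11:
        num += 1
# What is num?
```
Trace:
  num=0
  num=0, val=4
  num=1, val=27
  num=1, val=7
  num=2, val=29
  num=3, val=21
  num=4, val=20
  num=4, val=6
  num=5, val=19
  num=5, val=4

Final answer: 5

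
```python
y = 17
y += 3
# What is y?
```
Trace:
  y=17
  y=20

Final answer: 20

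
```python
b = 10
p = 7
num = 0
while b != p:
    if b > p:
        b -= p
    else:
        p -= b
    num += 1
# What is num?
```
Trace:
  b=10
  b=10, p=7
  b=10, p=7, num=0
  b=3, p=7, num=1
  b=3, p=4, num=2
  b=3, p=1, num=3
  b=2, p=1, num=4
  b=1, p=1, num=5

Final answer: 5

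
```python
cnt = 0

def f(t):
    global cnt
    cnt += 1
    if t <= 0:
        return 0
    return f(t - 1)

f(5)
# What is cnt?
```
Call trace:
f(t=5)
  f(t=4)
    f(t=3)
      f(t=2)
        f(t=1)
          f(t=0)
          -> return 0
        -> return 0
      -> return 0
    -> return 0
  -> return 0
-> return 0

cnt is incremented once per call. f is entered once for each t = 5, 4, 3, 2, 1, 0 (the t <= 0 call returns without recursing), i.e. 5 + 1 calls.
cnt = 6

Final answer: 6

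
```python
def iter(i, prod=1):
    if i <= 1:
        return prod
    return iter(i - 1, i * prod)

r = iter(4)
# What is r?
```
Call trace:
iter(i=4, prod=1)
  iter(i=3, prod=4)
    iter(i=2, prod=12)
      iter(i=1, prod=24)
      -> return 24
    -> return 24
  -> return 24
-> return 24

Final answer: 24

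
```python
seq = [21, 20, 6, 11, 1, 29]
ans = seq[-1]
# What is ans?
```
Trace:
  seq=[21, 20, 6, 11, 1, 29]
  seq=[21, 20, 6, 11, 1, 29], ans=29

Final answer: 29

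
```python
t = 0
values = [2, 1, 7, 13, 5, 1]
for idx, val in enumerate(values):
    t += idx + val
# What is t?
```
Trace:
  t=0
  t=2, idx=0, val=2
  t=4, idx=1, val=1
  t=13, idx=2, val=7
  t=29, idx=3, val=13
  t=38, idx=4, val=5
  t=44, idx=5, val=1

Final answer: 44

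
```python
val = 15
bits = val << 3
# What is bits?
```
Trace:
  val=15
  val=15, bits=120

Final answer: 120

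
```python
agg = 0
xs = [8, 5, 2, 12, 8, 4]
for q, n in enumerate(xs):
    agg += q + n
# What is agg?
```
Trace:
  agg=0
  agg=8, q=0, n=8
  agg=14, q=1, n=5
  agg=18, q=2, n=2
  agg=33, q=3, n=12
  agg=45, q=4, n=8
  agg=54, q=5, n=4

Final answer: 54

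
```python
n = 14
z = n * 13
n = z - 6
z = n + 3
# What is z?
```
Trace:
  n=14
  n=14, z=182
  n=176, z=182
  n=176, z=179

Final answer: 179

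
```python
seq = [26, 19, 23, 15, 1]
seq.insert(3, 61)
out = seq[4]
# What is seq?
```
Trace:
  seq=[26, 19, 23, 15, 1]
  seq=[26, 19, 23, 61, 15, 1]
  seq=[26, 19, 23, 61, 15, 1], out=15

Final answer: [26, 19, 23, 61, 15, 1]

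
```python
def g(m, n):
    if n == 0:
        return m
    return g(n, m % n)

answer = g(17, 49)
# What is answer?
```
Call trace:
g(m=17, n=49)
  g(m=49, n=17)
    g(m=17, n=15)
      g(m=15, n=2)
        g(m=2, n=1)
          g(m=1, n=0)
          -> return 1
        -> return 1
      -> return 1
    -> return 1
  -> return 1
-> return 1

Final answer: 1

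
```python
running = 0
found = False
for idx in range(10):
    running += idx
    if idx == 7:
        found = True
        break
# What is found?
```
Trace:
  running=0
  running=0, found=False
  running=0, found=False, idx=0
  running=1, found=False, idx=1
  running=3, found=False, idx=2
  running=6, found=False, idx=3
  running=10, found=False, idx=4
  running=15, found=False, idx=5
  running=21, found=False, idx=6
  running=28, found=True, idx=7

Final answer: True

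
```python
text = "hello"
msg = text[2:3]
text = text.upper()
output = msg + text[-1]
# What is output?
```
Trace:
  text='hello'
  text='hello', msg='l'
  text='HELLO', msg='l'
  text='HELLO', msg='l', output='lO'

Final answer: 'lO'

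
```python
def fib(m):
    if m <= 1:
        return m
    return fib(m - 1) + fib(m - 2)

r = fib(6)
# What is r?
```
Call trace (a repeated sub-call is expanded the first time; later identical calls just restate its return value):
fib(m=6)
  fib(m=5)
    fib(m=4)
      fib(m=3)
        fib(m=2)
          fib(m=1)
          -> return 1
          fib(m=0)
          -> return 0
        -> return 1
        fib(m=1)
        -> return 1
      -> return 2
      fib(m=2) -> return 1  (same call as traced above)
    -> return 3
    fib(m=3) -> return 2  (same call as traced above)
  -> return 5
  fib(m=4) -> return 3  (same call as traced above)
-> return 8

Final answer: 8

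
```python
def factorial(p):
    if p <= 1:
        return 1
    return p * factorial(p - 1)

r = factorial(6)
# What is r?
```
Call trace:
factorial(p=6)
  factorial(p=5)
    factorial(p=4)
      factorial(p=3)
        factorial(p=2)
          factorial(p=1)
          -> return 1
        -> return 2
      -> return 6
    -> return 24
  -> return 120
-> return 720

Final answer: 720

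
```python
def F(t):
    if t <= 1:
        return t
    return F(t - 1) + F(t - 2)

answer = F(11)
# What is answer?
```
Call trace (a repeated sub-call is expanded the first time; later identical calls just restate its return value):
F(t=11)
  F(t=10)
    F(t=9)
      F(t=8)
        F(t=7)
          F(t=6)
            F(t=5)
              F(t=4)
                F(t=3)
                  F(t=2)
                    F(t=1)
                    -> return 1
                    F(t=0)
                    -> return 0
                  -> return 1
                  F(t=1)
                  -> return 1
                -> return 2
                F(t=2) -> return 1  (same call as traced above)
              -> return 3
              F(t=3) -> return 2  (same call as traced above)
            -> return 5
            F(t=4) -> return 3  (same call as traced above)
          -> return 8
          F(t=5) -> return 5  (same call as traced above)
        -> return 13
        F(t=6) -> return 8  (same call as traced above)
      -> return 21
      F(t=7) -> return 13  (same call as traced above)
    -> return 34
    F(t=8) -> return 21  (same call as traced above)
  -> return 55
  F(t=9) -> return 34  (same call as traced above)
-> return 89

Final answer: 89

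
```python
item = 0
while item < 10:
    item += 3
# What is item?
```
Trace:
  item=0
  item=3
  item=6
  item=9
  item=12

Final answer: 12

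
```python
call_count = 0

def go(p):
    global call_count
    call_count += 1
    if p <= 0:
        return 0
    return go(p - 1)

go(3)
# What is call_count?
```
Call trace:
go(p=3)
  go(p=2)
    go(p=1)
      go(p=0)
      -> return 0
    -> return 0
  -> return 0
-> return 0

call_count is incremented once per call. go is entered once for each p = 3, 2, 1, 0 (the p <= 0 call returns without recursing), i.e. 3 + 1 calls.
call_count = 4

Final answer: 4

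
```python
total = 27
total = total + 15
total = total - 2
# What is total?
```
Trace:
  total=27
  total=42
  total=40

Final answer: 40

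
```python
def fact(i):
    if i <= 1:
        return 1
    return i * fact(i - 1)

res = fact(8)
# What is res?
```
Call trace:
fact(i=8)
  fact(i=7)
    fact(i=6)
      fact(i=5)
        fact(i=4)
          fact(i=3)
            fact(i=2)
              fact(i=1)
              -> return 1
            -> return 2
          -> return 6
        -> return 24
      -> return 120
    -> return 720
  -> return 5040
-> return 40320

Final answer: 40320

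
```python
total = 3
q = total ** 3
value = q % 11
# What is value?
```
Trace:
  total=3
  total=3, q=27
  total=3, q=27, value=5

Final answer: 5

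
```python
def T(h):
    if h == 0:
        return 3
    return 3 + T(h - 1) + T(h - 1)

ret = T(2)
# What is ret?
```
Call trace (a repeated sub-call is expanded the first time; later identical calls just restate its return value):
T(h=2)
  T(h=1)
    T(h=0)
    -> return 3
    T(h=0)
    -> return 3
  -> return 9
  T(h=1) -> return 9  (same call as traced above)
-> return 21

Final answer: 21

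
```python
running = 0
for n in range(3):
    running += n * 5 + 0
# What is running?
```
Trace:
  running=0
  running=0, n=0
  running=5, n=1
  running=15, n=2

Final answer: 15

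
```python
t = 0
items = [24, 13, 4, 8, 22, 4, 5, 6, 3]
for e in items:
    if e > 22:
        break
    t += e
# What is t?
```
Trace:
  t=0
  t=0, e=24

Final answer: 0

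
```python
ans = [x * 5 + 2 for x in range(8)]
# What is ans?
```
Trace:
  x=0
  x=1
  x=2
  x=3
  x=4
  x=5
  x=6
  x=7
  ans=[2, 7, 12, 17, 22, 27, 32, 37]

Final answer: [2, 7, 12, 17, 22, 27, 32, 37]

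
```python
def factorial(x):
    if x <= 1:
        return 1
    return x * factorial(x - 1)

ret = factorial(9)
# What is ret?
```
Call trace:
factorial(x=9)
  factorial(x=8)
    factorial(x=7)
      factorial(x=6)
        factorial(x=5)
          factorial(x=4)
            factorial(x=3)
              factorial(x=2)
                factorial(x=1)
                -> return 1
              -> return 2
            -> return 6
          -> return 24
        -> return 120
      -> return 720
    -> return 5040
  -> return 40320
-> return 362880

Final answer: 362880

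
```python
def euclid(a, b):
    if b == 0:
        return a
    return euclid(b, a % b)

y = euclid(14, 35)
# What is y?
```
Call trace:
euclid(a=14, b=35)
  euclid(a=35, b=14)
    euclid(a=14, b=7)
      euclid(a=7, b=0)
      -> return 7
    -> return 7
  -> return 7
-> return 7

Final answer: 7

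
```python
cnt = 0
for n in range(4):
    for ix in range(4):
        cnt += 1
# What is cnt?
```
Trace:
  cnt=0
  cnt=1, n=0, ix=0
  cnt=2, n=0, ix=1
  cnt=3, n=0, ix=2
  cnt=4, n=0, ix=3
  cnt=5, n=1, ix=0
  cnt=6, n=1, ix=1
  cnt=7, n=1, ix=2
  cnt=8, n=1, ix=3
  cnt=9, n=2, ix=0
  cnt=10, n=2, ix=1
  cnt=11, n=2, ix=2
  cnt=12, n=2, ix=3
  cnt=13, n=3, ix=0
  cnt=14, n=3, ix=1
  cnt=15, n=3, ix=2
  cnt=16, n=3, ix=3

Final answer: 16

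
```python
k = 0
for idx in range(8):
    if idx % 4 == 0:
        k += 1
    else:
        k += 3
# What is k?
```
Trace:
  k=0
  k=1, idx=0
  k=4, idx=1
  k=7, idx=2
  k=10, idx=3
  k=11, idx=4
  k=14, idx=5
  k=17, idx=6
  k=20, idx=7

Final answer: 20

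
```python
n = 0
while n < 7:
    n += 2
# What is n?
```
Trace:
  n=0
  n=2
  n=4
  n=6
  n=8

Final answer: 8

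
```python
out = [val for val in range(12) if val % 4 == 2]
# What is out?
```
Trace:
  val=0
  val=1
  val=2
  val=3
  val=4
  val=5
  val=6
  val=7
  val=8
  val=9
  val=10
  val=11
  out=[2, 6, 10]

Final answer: [2, 6, 10]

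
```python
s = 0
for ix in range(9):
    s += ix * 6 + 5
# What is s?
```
Trace:
  s=0
  s=5, ix=0
  s=16, ix=1
  s=33, ix=2
  s=56, ix=3
  s=85, ix=4
  s=120, ix=5
  s=161, ix=6
  s=208, ix=7
  s=261, ix=8

Final answer: 261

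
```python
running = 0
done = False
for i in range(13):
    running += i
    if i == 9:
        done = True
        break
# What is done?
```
Trace:
  running=0
  running=0, done=False
  running=0, done=False, i=0
  running=1, done=False, i=1
  running=3, done=False, i=2
  running=6, done=False, i=3
  running=10, done=False, i=4
  running=15, done=False, i=5
  running=21, done=False, i=6
  running=28, done=False, i=7
  running=36, done=False, i=8
  running=45, done=True, i=9

Final answer: True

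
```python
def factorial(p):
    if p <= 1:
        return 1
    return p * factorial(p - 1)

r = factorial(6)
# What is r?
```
Call trace:
factorial(p=6)
  factorial(p=5)
    factorial(p=4)
      factorial(p=3)
        factorial(p=2)
          factorial(p=1)
          -> return 1
        -> return 2
      -> return 6
    -> return 24
  -> return 120
-> return 720

Final answer: 720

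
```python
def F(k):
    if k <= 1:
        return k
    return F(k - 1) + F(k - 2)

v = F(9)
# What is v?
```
Call trace (a repeated sub-call is expanded the first time; later identical calls just restate its return value):
F(k=9)
  F(k=8)
    F(k=7)
      F(k=6)
        F(k=5)
          F(k=4)
            F(k=3)
              F(k=2)
                F(k=1)
                -> return 1
                F(k=0)
                -> return 0
              -> return 1
              F(k=1)
              -> return 1
            -> return 2
            F(k=2) -> return 1  (same call as traced above)
          -> return 3
          F(k=3) -> return 2  (same call as traced above)
        -> return 5
        F(k=4) -> return 3  (same call as traced above)
      -> return 8
      F(k=5) -> return 5  (same call as traced above)
    -> return 13
    F(k=6) -> return 8  (same call as traced above)
  -> return 21
  F(k=7) -> return 13  (same call as traced above)
-> return 34

Final answer: 34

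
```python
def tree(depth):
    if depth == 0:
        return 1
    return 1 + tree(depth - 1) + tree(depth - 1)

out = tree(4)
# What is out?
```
Call trace (a repeated sub-call is expanded the first time; later identical calls just restate its return value):
tree(depth=4)
  tree(depth=3)
    tree(depth=2)
      tree(depth=1)
        tree(depth=0)
        -> return 1
        tree(depth=0)
        -> return 1
      -> return 3
      tree(depth=1) -> return 3  (same call as traced above)
    -> return 7
    tree(depth=2) -> return 7  (same call as traced above)
  -> return 15
  tree(depth=3) -> return 15  (same call as traced above)
-> return 31

Final answer: 31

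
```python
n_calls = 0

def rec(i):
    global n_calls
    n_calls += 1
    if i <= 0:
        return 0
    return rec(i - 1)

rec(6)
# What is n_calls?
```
Call trace:
rec(i=6)
  rec(i=5)
    rec(i=4)
      rec(i=3)
        rec(i=2)
          rec(i=1)
            rec(i=0)
            -> return 0
          -> return 0
        -> return 0
      -> return 0
    -> return 0
  -> return 0
-> return 0

n_calls is incremented once per call. rec is entered once for each i = 6, 5, 4, 3, 2, 1, 0 (the i <= 0 call returns without recursing), i.e. 6 + 1 calls.
n_calls = 7

Final answer: 7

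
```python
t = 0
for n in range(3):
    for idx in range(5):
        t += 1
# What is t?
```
Trace:
  t=0
  t=1, n=0, idx=0
  t=2, n=0, idx=1
  t=3, n=0, idx=2
  t=4, n=0, idx=3
  t=5, n=0, idx=4
  t=6, n=1, idx=0
  t=7, n=1, idx=1
  t=8, n=1, idx=2
  t=9, n=1, idx=3
  t=10, n=1, idx=4
  t=11, n=2, idx=0
  t=12, n=2, idx=1
  t=13, n=2, idx=2
  t=14, n=2, idx=3
  t=15, n=2, idx=4

Final answer: 15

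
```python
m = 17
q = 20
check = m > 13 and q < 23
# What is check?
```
Trace:
  m=17
  m=17, q=20
  m=17, q=20, check=True

Final answer: True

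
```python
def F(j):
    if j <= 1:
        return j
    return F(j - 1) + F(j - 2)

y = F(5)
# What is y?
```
Call trace (a repeated sub-call is expanded the first time; later identical calls just restate its return value):
F(j=5)
  F(j=4)
    F(j=3)
      F(j=2)
        F(j=1)
        -> return 1
        F(j=0)
        -> return 0
      -> return 1
      F(j=1)
      -> return 1
    -> return 2
    F(j=2) -> return 1  (same call as traced above)
  -> return 3
  F(j=3) -> return 2  (same call as traced above)
-> return 5

Final answer: 5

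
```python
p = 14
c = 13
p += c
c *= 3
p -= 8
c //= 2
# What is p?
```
Trace:
  p=14
  p=14, c=13
  p=27, c=13
  p=27, c=39
  p=19, c=39
  p=19, c=19

Final answer: 19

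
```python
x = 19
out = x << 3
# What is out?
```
Trace:
  x=19
  x=19, out=152

Final answer: 152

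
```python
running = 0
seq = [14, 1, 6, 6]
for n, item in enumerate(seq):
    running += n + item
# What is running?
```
Trace:
  running=0
  running=14, n=0, item=14
  running=16, n=1, item=1
  running=24, n=2, item=6
  running=33, n=3, item=6

Final answer: 33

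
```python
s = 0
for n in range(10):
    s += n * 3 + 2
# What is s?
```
Trace:
  s=0
  s=2, n=0
  s=7, n=1
  s=15, n=2
  s=26, n=3
  s=40, n=4
  s=57, n=5
  s=77, n=6
  s=100, n=7
  s=126, n=8
  s=155, n=9

Final answer: 155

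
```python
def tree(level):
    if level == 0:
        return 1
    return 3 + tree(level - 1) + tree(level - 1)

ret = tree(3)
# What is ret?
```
Call trace (a repeated sub-call is expanded the first time; later identical calls just restate its return value):
tree(level=3)
  tree(level=2)
    tree(level=1)
      tree(level=0)
      -> return 1
      tree(level=0)
      -> return 1
    -> return 5
    tree(level=1) -> return 5  (same call as traced above)
  -> return 13
  tree(level=2) -> return 13  (same call as traced above)
-> return 29

Final answer: 29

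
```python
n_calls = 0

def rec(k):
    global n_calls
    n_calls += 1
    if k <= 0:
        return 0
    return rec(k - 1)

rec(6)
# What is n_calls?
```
Call trace:
rec(k=6)
  rec(k=5)
    rec(k=4)
      rec(k=3)
        rec(k=2)
          rec(k=1)
            rec(k=0)
            -> return 0
          -> return 0
        -> return 0
      -> return 0
    -> return 0
  -> return 0
-> return 0

n_calls is incremented once per call. rec is entered once for each k = 6, 5, 4, 3, 2, 1, 0 (the k <= 0 call returns without recursing), i.e. 6 + 1 calls.
n_calls = 7

Final answer: 7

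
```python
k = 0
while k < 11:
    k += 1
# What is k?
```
Trace:
  k=0
  k=1
  k=2
  k=3
  k=4
  k=5
  k=6
  k=7
  k=8
  k=9
  k=10
  k=11

Final answer: 11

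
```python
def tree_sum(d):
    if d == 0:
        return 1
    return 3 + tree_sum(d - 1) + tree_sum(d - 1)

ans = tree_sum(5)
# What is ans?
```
Call trace (a repeated sub-call is expanded the first time; later identical calls just restate its return value):
tree_sum(d=5)
  tree_sum(d=4)
    tree_sum(d=3)
      tree_sum(d=2)
        tree_sum(d=1)
          tree_sum(d=0)
          -> return 1
          tree_sum(d=0)
          -> return 1
        -> return 5
        tree_sum(d=1) -> return 5  (same call as traced above)
      -> return 13
      tree_sum(d=2) -> return 13  (same call as traced above)
    -> return 29
    tree_sum(d=3) -> return 29  (same call as traced above)
  -> return 61
  tree_sum(d=4) -> return 61  (same call as traced above)
-> return 125

Final answer: 125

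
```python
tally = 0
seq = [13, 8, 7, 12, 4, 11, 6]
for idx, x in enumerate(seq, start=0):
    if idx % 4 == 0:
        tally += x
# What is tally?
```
Trace:
  tally=0
  tally=13, idx=0, x=13
  tally=13, idx=1, x=8
  tally=13, idx=2, x=7
  tally=13, idx=3, x=12
  tally=17, idx=4, x=4
  tally=17, idx=5, x=11
  tally=17, idx=6, x=6

Final answer: 17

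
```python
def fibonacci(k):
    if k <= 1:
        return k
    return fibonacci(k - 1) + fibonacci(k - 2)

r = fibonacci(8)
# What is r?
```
Call trace (a repeated sub-call is expanded the first time; later identical calls just restate its return value):
fibonacci(k=8)
  fibonacci(k=7)
    fibonacci(k=6)
      fibonacci(k=5)
        fibonacci(k=4)
          fibonacci(k=3)
            fibonacci(k=2)
              fibonacci(k=1)
              -> return 1
              fibonacci(k=0)
              -> return 0
            -> return 1
            fibonacci(k=1)
            -> return 1
          -> return 2
          fibonacci(k=2) -> return 1  (same call as traced above)
        -> return 3
        fibonacci(k=3) -> return 2  (same call as traced above)
      -> return 5
      fibonacci(k=4) -> return 3  (same call as traced above)
    -> return 8
    fibonacci(k=5) -> return 5  (same call as traced above)
  -> return 13
  fibonacci(k=6) -> return 8  (same call as traced above)
-> return 21

Final answer: 21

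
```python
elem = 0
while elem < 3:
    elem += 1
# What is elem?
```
Trace:
  elem=0
  elem=1
  elem=2
  elem=3

Final answer: 3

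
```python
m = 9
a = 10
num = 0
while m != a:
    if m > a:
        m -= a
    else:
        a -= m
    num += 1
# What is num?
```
Trace:
  m=9
  m=9, a=10
  m=9, a=10, num=0
  m=9, a=1, num=1
  m=8, a=1, num=2
  m=7, a=1, num=3
  m=6, a=1, num=4
  m=5, a=1, num=5
  m=4, a=1, num=6
  m=3, a=1, num=7
  m=2, a=1, num=8
  m=1, a=1, num=9

Final answer: 9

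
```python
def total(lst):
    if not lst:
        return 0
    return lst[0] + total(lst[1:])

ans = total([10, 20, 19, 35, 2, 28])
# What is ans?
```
Call trace:
total(lst=[10, 20, 19, 35, 2, 28])
  total(lst=[20, 19, 35, 2, 28])
    total(lst=[19, 35, 2, 28])
      total(lst=[35, 2, 28])
        total(lst=[2, 28])
          total(lst=[28])
            total(lst=[])
            -> return 0
          -> return 28
        -> return 30
      -> return 65
    -> return 84
  -> return 104
-> return 114

Final answer: 114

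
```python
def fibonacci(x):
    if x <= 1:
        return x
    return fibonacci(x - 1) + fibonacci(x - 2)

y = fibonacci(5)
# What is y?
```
Call trace (a repeated sub-call is expanded the first time; later identical calls just restate its return value):
fibonacci(x=5)
  fibonacci(x=4)
    fibonacci(x=3)
      fibonacci(x=2)
        fibonacci(x=1)
        -> return 1
        fibonacci(x=0)
        -> return 0
      -> return 1
      fibonacci(x=1)
      -> return 1
    -> return 2
    fibonacci(x=2) -> return 1  (same call as traced above)
  -> return 3
  fibonacci(x=3) -> return 2  (same call as traced above)
-> return 5

Final answer: 5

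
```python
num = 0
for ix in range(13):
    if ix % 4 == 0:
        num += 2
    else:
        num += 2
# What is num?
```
Trace:
  num=0
  num=2, ix=0
  num=4, ix=1
  num=6, ix=2
  num=8, ix=3
  num=10, ix=4
  num=12, ix=5
  num=14, ix=6
  num=16, ix=7
  num=18, ix=8
  num=20, ix=9
  num=22, ix=10
  num=24, ix=11
  num=26, ix=12

Final answer: 26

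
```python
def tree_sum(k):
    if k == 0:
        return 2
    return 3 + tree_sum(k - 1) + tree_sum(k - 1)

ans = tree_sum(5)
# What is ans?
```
Call trace (a repeated sub-call is expanded the first time; later identical calls just restate its return value):
tree_sum(k=5)
  tree_sum(k=4)
    tree_sum(k=3)
      tree_sum(k=2)
        tree_sum(k=1)
          tree_sum(k=0)
          -> return 2
          tree_sum(k=0)
          -> return 2
        -> return 7
        tree_sum(k=1) -> return 7  (same call as traced above)
      -> return 17
      tree_sum(k=2) -> return 17  (same call as traced above)
    -> return 37
    tree_sum(k=3) -> return 37  (same call as traced above)
  -> return 77
  tree_sum(k=4) -> return 77  (same call as traced above)
-> return 157

Final answer: 157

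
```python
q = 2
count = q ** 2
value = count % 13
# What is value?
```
Trace:
  q=2
  q=2, count=4
  q=2, count=4, value=4

Final answer: 4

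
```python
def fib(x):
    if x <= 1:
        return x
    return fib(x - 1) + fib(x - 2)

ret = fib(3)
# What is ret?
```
Call trace:
fib(x=3)
  fib(x=2)
    fib(x=1)
    -> return 1
    fib(x=0)
    -> return 0
  -> return 1
  fib(x=1)
  -> return 1
-> return 2

Final answer: 2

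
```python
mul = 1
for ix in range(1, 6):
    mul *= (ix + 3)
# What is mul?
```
Trace:
  mul=1
  mul=4, ix=1
  mul=20, ix=2
  mul=120, ix=3
  mul=840, ix=4
  mul=6720, ix=5

Final answer: 6720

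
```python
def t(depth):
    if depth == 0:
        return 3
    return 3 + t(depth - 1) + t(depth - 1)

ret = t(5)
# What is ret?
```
Call trace (a repeated sub-call is expanded the first time; later identical calls just restate its return value):
t(depth=5)
  t(depth=4)
    t(depth=3)
      t(depth=2)
        t(depth=1)
          t(depth=0)
          -> return 3
          t(depth=0)
          -> return 3
        -> return 9
        t(depth=1) -> return 9  (same call as traced above)
      -> return 21
      t(depth=2) -> return 21  (same call as traced above)
    -> return 45
    t(depth=3) -> return 45  (same call as traced above)
  -> return 93
  t(depth=4) -> return 93  (same call as traced above)
-> return 189

Final answer: 189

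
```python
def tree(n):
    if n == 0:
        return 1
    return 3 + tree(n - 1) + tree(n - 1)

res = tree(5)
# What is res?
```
Call trace (a repeated sub-call is expanded the first time; later identical calls just restate its return value):
tree(n=5)
  tree(n=4)
    tree(n=3)
      tree(n=2)
        tree(n=1)
          tree(n=0)
          -> return 1
          tree(n=0)
          -> return 1
        -> return 5
        tree(n=1) -> return 5  (same call as traced above)
      -> return 13
      tree(n=2) -> return 13  (same call as traced above)
    -> return 29
    tree(n=3) -> return 29  (same call as traced above)
  -> return 61
  tree(n=4) -> return 61  (same call as traced above)
-> return 125

Final answer: 125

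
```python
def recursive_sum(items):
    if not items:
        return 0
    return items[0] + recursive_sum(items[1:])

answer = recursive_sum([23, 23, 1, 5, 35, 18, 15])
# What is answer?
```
Call trace:
recursive_sum(items=[23, 23, 1, 5, 35, 18, 15])
  recursive_sum(items=[23, 1, 5, 35, 18, 15])
    recursive_sum(items=[1, 5, 35, 18, 15])
      recursive_sum(items=[5, 35, 18, 15])
        recursive_sum(items=[35, 18, 15])
          recursive_sum(items=[18, 15])
            recursive_sum(items=[15])
              recursive_sum(items=[])
              -> return 0
            -> return 15
          -> return 33
        -> return 68
      -> return 73
    -> return 74
  -> return 97
-> return 120

Final answer: 120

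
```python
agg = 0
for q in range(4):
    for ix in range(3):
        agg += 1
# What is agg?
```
Trace:
  agg=0
  agg=1, q=0, ix=0
  agg=2, q=0, ix=1
  agg=3, q=0, ix=2
  agg=4, q=1, ix=0
  agg=5, q=1, ix=1
  agg=6, q=1, ix=2
  agg=7, q=2, ix=0
  agg=8, q=2, ix=1
  agg=9, q=2, ix=2
  agg=10, q=3, ix=0
  agg=11, q=3, ix=1
  agg=12, q=3, ix=2

Final answer: 12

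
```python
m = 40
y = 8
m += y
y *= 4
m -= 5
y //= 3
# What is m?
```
Trace:
  m=40
  m=40, y=8
  m=48, y=8
  m=48, y=32
  m=43, y=32
  m=43, y=10

Final answer: 43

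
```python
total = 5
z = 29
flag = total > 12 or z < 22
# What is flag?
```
Trace:
  total=5
  total=5, z=29
  total=5, z=29, flag=False

Final answer: False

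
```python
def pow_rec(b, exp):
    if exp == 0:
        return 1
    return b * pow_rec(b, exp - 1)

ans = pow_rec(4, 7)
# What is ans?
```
Call trace:
pow_rec(b=4, exp=7)
  pow_rec(b=4, exp=6)
    pow_rec(b=4, exp=5)
      pow_rec(b=4, exp=4)
        pow_rec(b=4, exp=3)
          pow_rec(b=4, exp=2)
            pow_rec(b=4, exp=1)
              pow_rec(b=4, exp=0)
              -> return 1
            -> return 4
          -> return 16
        -> return 64
      -> return 256
    -> return 1024
  -> return 4096
-> return 16384

Final answer: 16384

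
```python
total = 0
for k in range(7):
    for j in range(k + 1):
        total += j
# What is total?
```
Trace:
  total=0
  total=0, k=0, j=0
  total=0, k=1, j=0
  total=1, k=1, j=1
  total=1, k=2, j=0
  total=2, k=2, j=1
  total=4, k=2, j=2
  total=4, k=3, j=0
  total=5, k=3, j=1
  total=7, k=3, j=2
  total=10, k=3, j=3
  total=10, k=4, j=0
  total=11, k=4, j=1
  total=13, k=4, j=2
  total=16, k=4, j=3
  total=20, k=4, j=4
  total=20, k=5, j=0
  total=21, k=5, j=1
  total=23, k=5, j=2
  total=26, k=5, j=3
  total=30, k=5, j=4
  total=35, k=5, j=5
  total=35, k=6, j=0
  total=36, k=6, j=1
  total=38, k=6, j=2
  total=41, k=6, j=3
  total=45, k=6, j=4
  total=50, k=6, j=5
  total=56, k=6, j=6

Final answer: 56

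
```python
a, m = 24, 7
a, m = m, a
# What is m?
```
Trace:
  a=24, m=7
  a=7, m=24

Final answer: 24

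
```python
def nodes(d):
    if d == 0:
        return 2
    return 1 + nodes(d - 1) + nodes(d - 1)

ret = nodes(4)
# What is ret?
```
Call trace (a repeated sub-call is expanded the first time; later identical calls just restate its return value):
nodes(d=4)
  nodes(d=3)
    nodes(d=2)
      nodes(d=1)
        nodes(d=0)
        -> return 2
        nodes(d=0)
        -> return 2
      -> return 5
      nodes(d=1) -> return 5  (same call as traced above)
    -> return 11
    nodes(d=2) -> return 11  (same call as traced above)
  -> return 23
  nodes(d=3) -> return 23  (same call as traced above)
-> return 47

Final answer: 47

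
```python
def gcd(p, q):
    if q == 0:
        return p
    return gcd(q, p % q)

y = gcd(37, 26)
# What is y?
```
Call trace:
gcd(p=37, q=26)
  gcd(p=26, q=11)
    gcd(p=11, q=4)
      gcd(p=4, q=3)
        gcd(p=3, q=1)
          gcd(p=1, q=0)
          -> return 1
        -> return 1
      -> return 1
    -> return 1
  -> return 1
-> return 1

Final answer: 1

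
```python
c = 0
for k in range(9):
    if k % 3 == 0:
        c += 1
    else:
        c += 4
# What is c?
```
Trace:
  c=0
  c=1, k=0
  c=5, k=1
  c=9, k=2
  c=10, k=3
  c=14, k=4
  c=18, k=5
  c=19, k=6
  c=23, k=7
  c=27, k=8

Final answer: 27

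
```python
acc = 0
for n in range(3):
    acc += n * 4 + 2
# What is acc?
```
Trace:
  acc=0
  acc=2, n=0
  acc=8, n=1
  acc=18, n=2

Final answer: 18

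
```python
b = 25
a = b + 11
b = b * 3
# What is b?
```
Trace:
  b=25
  b=25, a=36
  b=75, a=36

Final answer: 75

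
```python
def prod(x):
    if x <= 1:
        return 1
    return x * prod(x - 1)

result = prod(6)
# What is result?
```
Call trace:
prod(x=6)
  prod(x=5)
    prod(x=4)
      prod(x=3)
        prod(x=2)
          prod(x=1)
          -> return 1
        -> return 2
      -> return 6
    -> return 24
  -> return 120
-> return 720

Final answer: 720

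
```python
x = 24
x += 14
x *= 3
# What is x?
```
Trace:
  x=24
  x=38
  x=114

Final answer: 114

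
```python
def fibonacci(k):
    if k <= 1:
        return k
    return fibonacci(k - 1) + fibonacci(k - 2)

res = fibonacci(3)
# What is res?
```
Call trace:
fibonacci(k=3)
  fibonacci(k=2)
    fibonacci(k=1)
    -> return 1
    fibonacci(k=0)
    -> return 0
  -> return 1
  fibonacci(k=1)
  -> return 1
-> return 2

Final answer: 2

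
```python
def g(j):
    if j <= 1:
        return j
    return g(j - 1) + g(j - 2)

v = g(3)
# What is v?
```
Call trace:
g(j=3)
  g(j=2)
    g(j=1)
    -> return 1
    g(j=0)
    -> return 0
  -> return 1
  g(j=1)
  -> return 1
-> return 2

Final answer: 2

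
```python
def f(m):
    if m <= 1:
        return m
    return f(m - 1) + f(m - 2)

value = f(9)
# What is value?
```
Call trace (a repeated sub-call is expanded the first time; later identical calls just restate its return value):
f(m=9)
  f(m=8)
    f(m=7)
      f(m=6)
        f(m=5)
          f(m=4)
            f(m=3)
              f(m=2)
                f(m=1)
                -> return 1
                f(m=0)
                -> return 0
              -> return 1
              f(m=1)
              -> return 1
            -> return 2
            f(m=2) -> return 1  (same call as traced above)
          -> return 3
          f(m=3) -> return 2  (same call as traced above)
        -> return 5
        f(m=4) -> return 3  (same call as traced above)
      -> return 8
      f(m=5) -> return 5  (same call as traced above)
    -> return 13
    f(m=6) -> return 8  (same call as traced above)
  -> return 21
  f(m=7) -> return 13  (same call as traced above)
-> return 34

Final answer: 34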